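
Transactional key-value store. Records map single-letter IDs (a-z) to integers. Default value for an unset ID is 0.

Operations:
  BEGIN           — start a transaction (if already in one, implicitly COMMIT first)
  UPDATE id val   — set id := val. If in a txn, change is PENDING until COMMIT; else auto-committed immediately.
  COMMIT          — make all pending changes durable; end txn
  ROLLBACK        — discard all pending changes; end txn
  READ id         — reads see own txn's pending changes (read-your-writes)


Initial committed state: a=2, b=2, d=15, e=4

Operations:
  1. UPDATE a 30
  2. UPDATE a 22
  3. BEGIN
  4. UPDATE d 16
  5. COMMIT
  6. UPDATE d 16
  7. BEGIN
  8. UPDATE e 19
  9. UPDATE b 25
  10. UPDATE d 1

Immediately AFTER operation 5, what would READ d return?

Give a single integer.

Answer: 16

Derivation:
Initial committed: {a=2, b=2, d=15, e=4}
Op 1: UPDATE a=30 (auto-commit; committed a=30)
Op 2: UPDATE a=22 (auto-commit; committed a=22)
Op 3: BEGIN: in_txn=True, pending={}
Op 4: UPDATE d=16 (pending; pending now {d=16})
Op 5: COMMIT: merged ['d'] into committed; committed now {a=22, b=2, d=16, e=4}
After op 5: visible(d) = 16 (pending={}, committed={a=22, b=2, d=16, e=4})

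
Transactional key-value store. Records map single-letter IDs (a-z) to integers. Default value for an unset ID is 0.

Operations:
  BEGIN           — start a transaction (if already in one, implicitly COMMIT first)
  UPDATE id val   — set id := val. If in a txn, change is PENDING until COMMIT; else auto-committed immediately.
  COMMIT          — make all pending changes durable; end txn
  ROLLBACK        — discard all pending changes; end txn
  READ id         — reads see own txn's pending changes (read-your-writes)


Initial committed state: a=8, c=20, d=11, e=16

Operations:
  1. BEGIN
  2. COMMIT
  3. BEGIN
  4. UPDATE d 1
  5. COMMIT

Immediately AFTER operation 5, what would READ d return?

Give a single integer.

Initial committed: {a=8, c=20, d=11, e=16}
Op 1: BEGIN: in_txn=True, pending={}
Op 2: COMMIT: merged [] into committed; committed now {a=8, c=20, d=11, e=16}
Op 3: BEGIN: in_txn=True, pending={}
Op 4: UPDATE d=1 (pending; pending now {d=1})
Op 5: COMMIT: merged ['d'] into committed; committed now {a=8, c=20, d=1, e=16}
After op 5: visible(d) = 1 (pending={}, committed={a=8, c=20, d=1, e=16})

Answer: 1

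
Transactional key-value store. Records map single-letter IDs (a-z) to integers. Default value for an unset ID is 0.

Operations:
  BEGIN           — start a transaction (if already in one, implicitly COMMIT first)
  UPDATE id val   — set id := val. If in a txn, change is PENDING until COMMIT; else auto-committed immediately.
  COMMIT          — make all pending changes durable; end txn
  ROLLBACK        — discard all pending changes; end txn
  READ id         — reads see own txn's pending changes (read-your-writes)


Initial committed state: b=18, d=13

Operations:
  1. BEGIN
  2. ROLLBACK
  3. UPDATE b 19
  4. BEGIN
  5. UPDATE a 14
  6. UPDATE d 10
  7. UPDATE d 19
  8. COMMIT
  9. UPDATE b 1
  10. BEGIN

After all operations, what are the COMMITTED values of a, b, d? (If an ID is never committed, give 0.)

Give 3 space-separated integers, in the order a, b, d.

Answer: 14 1 19

Derivation:
Initial committed: {b=18, d=13}
Op 1: BEGIN: in_txn=True, pending={}
Op 2: ROLLBACK: discarded pending []; in_txn=False
Op 3: UPDATE b=19 (auto-commit; committed b=19)
Op 4: BEGIN: in_txn=True, pending={}
Op 5: UPDATE a=14 (pending; pending now {a=14})
Op 6: UPDATE d=10 (pending; pending now {a=14, d=10})
Op 7: UPDATE d=19 (pending; pending now {a=14, d=19})
Op 8: COMMIT: merged ['a', 'd'] into committed; committed now {a=14, b=19, d=19}
Op 9: UPDATE b=1 (auto-commit; committed b=1)
Op 10: BEGIN: in_txn=True, pending={}
Final committed: {a=14, b=1, d=19}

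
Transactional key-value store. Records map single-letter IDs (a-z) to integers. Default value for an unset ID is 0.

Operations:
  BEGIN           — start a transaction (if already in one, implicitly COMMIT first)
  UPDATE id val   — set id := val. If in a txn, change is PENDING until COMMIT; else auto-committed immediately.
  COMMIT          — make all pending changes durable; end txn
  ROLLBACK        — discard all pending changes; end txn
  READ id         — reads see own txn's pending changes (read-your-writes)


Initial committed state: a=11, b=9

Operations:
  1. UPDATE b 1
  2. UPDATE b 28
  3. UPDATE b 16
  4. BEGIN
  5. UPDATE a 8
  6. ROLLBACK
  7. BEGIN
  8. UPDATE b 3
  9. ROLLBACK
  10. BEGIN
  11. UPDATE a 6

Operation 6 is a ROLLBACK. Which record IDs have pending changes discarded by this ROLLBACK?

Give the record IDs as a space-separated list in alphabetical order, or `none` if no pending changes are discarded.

Answer: a

Derivation:
Initial committed: {a=11, b=9}
Op 1: UPDATE b=1 (auto-commit; committed b=1)
Op 2: UPDATE b=28 (auto-commit; committed b=28)
Op 3: UPDATE b=16 (auto-commit; committed b=16)
Op 4: BEGIN: in_txn=True, pending={}
Op 5: UPDATE a=8 (pending; pending now {a=8})
Op 6: ROLLBACK: discarded pending ['a']; in_txn=False
Op 7: BEGIN: in_txn=True, pending={}
Op 8: UPDATE b=3 (pending; pending now {b=3})
Op 9: ROLLBACK: discarded pending ['b']; in_txn=False
Op 10: BEGIN: in_txn=True, pending={}
Op 11: UPDATE a=6 (pending; pending now {a=6})
ROLLBACK at op 6 discards: ['a']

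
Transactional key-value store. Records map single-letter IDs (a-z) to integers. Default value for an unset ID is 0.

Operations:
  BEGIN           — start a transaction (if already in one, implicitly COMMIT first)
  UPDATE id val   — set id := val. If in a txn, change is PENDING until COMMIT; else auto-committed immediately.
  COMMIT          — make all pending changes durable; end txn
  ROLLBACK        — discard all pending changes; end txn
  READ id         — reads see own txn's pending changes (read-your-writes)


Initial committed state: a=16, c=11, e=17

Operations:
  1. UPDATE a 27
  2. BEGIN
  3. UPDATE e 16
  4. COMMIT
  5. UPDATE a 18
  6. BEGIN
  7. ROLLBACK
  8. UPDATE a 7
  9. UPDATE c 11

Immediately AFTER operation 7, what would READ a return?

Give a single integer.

Answer: 18

Derivation:
Initial committed: {a=16, c=11, e=17}
Op 1: UPDATE a=27 (auto-commit; committed a=27)
Op 2: BEGIN: in_txn=True, pending={}
Op 3: UPDATE e=16 (pending; pending now {e=16})
Op 4: COMMIT: merged ['e'] into committed; committed now {a=27, c=11, e=16}
Op 5: UPDATE a=18 (auto-commit; committed a=18)
Op 6: BEGIN: in_txn=True, pending={}
Op 7: ROLLBACK: discarded pending []; in_txn=False
After op 7: visible(a) = 18 (pending={}, committed={a=18, c=11, e=16})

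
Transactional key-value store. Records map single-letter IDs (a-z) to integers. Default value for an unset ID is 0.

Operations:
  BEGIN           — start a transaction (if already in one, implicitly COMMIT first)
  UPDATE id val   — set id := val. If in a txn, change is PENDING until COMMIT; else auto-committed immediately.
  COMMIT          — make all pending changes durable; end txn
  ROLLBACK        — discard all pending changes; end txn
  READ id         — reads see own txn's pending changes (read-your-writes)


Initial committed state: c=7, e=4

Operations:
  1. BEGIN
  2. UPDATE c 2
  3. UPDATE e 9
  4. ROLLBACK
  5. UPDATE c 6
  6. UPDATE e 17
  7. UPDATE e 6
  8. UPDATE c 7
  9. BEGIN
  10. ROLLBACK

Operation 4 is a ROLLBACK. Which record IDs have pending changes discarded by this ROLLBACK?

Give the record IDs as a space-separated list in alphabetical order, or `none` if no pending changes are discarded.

Answer: c e

Derivation:
Initial committed: {c=7, e=4}
Op 1: BEGIN: in_txn=True, pending={}
Op 2: UPDATE c=2 (pending; pending now {c=2})
Op 3: UPDATE e=9 (pending; pending now {c=2, e=9})
Op 4: ROLLBACK: discarded pending ['c', 'e']; in_txn=False
Op 5: UPDATE c=6 (auto-commit; committed c=6)
Op 6: UPDATE e=17 (auto-commit; committed e=17)
Op 7: UPDATE e=6 (auto-commit; committed e=6)
Op 8: UPDATE c=7 (auto-commit; committed c=7)
Op 9: BEGIN: in_txn=True, pending={}
Op 10: ROLLBACK: discarded pending []; in_txn=False
ROLLBACK at op 4 discards: ['c', 'e']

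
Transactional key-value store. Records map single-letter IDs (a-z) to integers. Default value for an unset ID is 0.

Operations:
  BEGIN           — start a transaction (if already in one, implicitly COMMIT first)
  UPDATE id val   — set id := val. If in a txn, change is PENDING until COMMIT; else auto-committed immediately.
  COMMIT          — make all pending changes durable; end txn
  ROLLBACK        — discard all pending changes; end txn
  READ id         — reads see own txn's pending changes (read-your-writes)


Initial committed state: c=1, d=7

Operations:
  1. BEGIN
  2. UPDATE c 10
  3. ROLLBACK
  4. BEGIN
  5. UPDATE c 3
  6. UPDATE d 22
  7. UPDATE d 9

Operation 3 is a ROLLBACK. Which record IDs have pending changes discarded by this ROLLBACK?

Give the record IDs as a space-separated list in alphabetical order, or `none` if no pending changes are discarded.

Answer: c

Derivation:
Initial committed: {c=1, d=7}
Op 1: BEGIN: in_txn=True, pending={}
Op 2: UPDATE c=10 (pending; pending now {c=10})
Op 3: ROLLBACK: discarded pending ['c']; in_txn=False
Op 4: BEGIN: in_txn=True, pending={}
Op 5: UPDATE c=3 (pending; pending now {c=3})
Op 6: UPDATE d=22 (pending; pending now {c=3, d=22})
Op 7: UPDATE d=9 (pending; pending now {c=3, d=9})
ROLLBACK at op 3 discards: ['c']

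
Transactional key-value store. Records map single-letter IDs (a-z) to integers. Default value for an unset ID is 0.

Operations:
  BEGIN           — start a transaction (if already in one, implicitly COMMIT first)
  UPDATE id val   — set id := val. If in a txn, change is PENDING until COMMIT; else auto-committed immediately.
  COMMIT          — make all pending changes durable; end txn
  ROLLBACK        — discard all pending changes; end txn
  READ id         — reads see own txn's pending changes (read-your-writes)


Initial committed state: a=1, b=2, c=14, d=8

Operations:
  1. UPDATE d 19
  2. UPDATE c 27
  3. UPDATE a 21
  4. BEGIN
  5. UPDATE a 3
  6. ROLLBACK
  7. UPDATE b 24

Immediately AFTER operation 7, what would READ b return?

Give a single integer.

Answer: 24

Derivation:
Initial committed: {a=1, b=2, c=14, d=8}
Op 1: UPDATE d=19 (auto-commit; committed d=19)
Op 2: UPDATE c=27 (auto-commit; committed c=27)
Op 3: UPDATE a=21 (auto-commit; committed a=21)
Op 4: BEGIN: in_txn=True, pending={}
Op 5: UPDATE a=3 (pending; pending now {a=3})
Op 6: ROLLBACK: discarded pending ['a']; in_txn=False
Op 7: UPDATE b=24 (auto-commit; committed b=24)
After op 7: visible(b) = 24 (pending={}, committed={a=21, b=24, c=27, d=19})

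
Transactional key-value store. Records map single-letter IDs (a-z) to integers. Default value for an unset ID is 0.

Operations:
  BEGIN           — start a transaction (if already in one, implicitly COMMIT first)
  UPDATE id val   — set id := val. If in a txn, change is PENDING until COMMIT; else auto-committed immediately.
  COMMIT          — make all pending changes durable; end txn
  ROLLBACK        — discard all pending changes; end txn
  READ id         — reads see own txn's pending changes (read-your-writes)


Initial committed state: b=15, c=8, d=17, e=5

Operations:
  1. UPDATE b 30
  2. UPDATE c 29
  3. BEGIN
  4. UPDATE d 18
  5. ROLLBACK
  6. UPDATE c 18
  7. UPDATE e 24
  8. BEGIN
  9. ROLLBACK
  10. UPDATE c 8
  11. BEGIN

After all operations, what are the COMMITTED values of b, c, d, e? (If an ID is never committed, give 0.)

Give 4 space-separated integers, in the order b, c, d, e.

Answer: 30 8 17 24

Derivation:
Initial committed: {b=15, c=8, d=17, e=5}
Op 1: UPDATE b=30 (auto-commit; committed b=30)
Op 2: UPDATE c=29 (auto-commit; committed c=29)
Op 3: BEGIN: in_txn=True, pending={}
Op 4: UPDATE d=18 (pending; pending now {d=18})
Op 5: ROLLBACK: discarded pending ['d']; in_txn=False
Op 6: UPDATE c=18 (auto-commit; committed c=18)
Op 7: UPDATE e=24 (auto-commit; committed e=24)
Op 8: BEGIN: in_txn=True, pending={}
Op 9: ROLLBACK: discarded pending []; in_txn=False
Op 10: UPDATE c=8 (auto-commit; committed c=8)
Op 11: BEGIN: in_txn=True, pending={}
Final committed: {b=30, c=8, d=17, e=24}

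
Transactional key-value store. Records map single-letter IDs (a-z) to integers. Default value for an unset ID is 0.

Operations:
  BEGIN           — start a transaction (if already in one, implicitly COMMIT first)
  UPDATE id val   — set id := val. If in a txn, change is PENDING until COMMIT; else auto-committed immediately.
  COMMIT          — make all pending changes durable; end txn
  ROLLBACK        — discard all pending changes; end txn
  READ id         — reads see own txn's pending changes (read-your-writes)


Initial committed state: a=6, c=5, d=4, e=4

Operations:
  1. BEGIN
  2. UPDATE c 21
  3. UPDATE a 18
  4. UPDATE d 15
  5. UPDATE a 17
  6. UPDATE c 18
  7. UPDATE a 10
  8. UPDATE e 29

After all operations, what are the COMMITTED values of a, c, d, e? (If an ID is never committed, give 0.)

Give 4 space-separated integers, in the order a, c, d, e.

Initial committed: {a=6, c=5, d=4, e=4}
Op 1: BEGIN: in_txn=True, pending={}
Op 2: UPDATE c=21 (pending; pending now {c=21})
Op 3: UPDATE a=18 (pending; pending now {a=18, c=21})
Op 4: UPDATE d=15 (pending; pending now {a=18, c=21, d=15})
Op 5: UPDATE a=17 (pending; pending now {a=17, c=21, d=15})
Op 6: UPDATE c=18 (pending; pending now {a=17, c=18, d=15})
Op 7: UPDATE a=10 (pending; pending now {a=10, c=18, d=15})
Op 8: UPDATE e=29 (pending; pending now {a=10, c=18, d=15, e=29})
Final committed: {a=6, c=5, d=4, e=4}

Answer: 6 5 4 4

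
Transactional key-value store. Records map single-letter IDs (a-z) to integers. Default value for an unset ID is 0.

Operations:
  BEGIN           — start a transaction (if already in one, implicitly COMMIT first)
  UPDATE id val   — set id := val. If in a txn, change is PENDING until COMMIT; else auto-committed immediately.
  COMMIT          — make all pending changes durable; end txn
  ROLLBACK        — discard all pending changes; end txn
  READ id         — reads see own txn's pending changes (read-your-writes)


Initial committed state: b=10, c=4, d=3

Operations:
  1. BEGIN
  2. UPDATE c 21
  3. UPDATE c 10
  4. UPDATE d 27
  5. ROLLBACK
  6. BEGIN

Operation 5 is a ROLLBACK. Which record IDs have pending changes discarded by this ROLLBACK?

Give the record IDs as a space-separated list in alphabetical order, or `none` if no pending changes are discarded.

Initial committed: {b=10, c=4, d=3}
Op 1: BEGIN: in_txn=True, pending={}
Op 2: UPDATE c=21 (pending; pending now {c=21})
Op 3: UPDATE c=10 (pending; pending now {c=10})
Op 4: UPDATE d=27 (pending; pending now {c=10, d=27})
Op 5: ROLLBACK: discarded pending ['c', 'd']; in_txn=False
Op 6: BEGIN: in_txn=True, pending={}
ROLLBACK at op 5 discards: ['c', 'd']

Answer: c d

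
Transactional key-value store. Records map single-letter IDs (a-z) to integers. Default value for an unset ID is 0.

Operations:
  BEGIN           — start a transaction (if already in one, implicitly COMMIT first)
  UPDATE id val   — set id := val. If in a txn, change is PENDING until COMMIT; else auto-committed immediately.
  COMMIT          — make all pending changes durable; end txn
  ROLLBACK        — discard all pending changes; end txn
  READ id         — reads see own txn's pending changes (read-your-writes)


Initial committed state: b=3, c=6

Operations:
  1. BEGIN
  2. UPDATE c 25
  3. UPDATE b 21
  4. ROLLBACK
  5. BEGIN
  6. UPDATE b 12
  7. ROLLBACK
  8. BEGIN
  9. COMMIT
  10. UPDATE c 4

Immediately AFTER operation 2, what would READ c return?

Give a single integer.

Answer: 25

Derivation:
Initial committed: {b=3, c=6}
Op 1: BEGIN: in_txn=True, pending={}
Op 2: UPDATE c=25 (pending; pending now {c=25})
After op 2: visible(c) = 25 (pending={c=25}, committed={b=3, c=6})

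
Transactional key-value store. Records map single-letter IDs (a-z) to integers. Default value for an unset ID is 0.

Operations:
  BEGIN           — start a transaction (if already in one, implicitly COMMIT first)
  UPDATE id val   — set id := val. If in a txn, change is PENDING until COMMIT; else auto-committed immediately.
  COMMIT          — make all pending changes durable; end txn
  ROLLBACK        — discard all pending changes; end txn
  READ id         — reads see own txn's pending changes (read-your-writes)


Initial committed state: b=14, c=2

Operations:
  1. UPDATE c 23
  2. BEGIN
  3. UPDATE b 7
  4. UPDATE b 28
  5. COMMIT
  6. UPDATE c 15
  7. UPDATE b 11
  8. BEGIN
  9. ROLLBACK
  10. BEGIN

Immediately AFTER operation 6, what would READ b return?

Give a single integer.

Initial committed: {b=14, c=2}
Op 1: UPDATE c=23 (auto-commit; committed c=23)
Op 2: BEGIN: in_txn=True, pending={}
Op 3: UPDATE b=7 (pending; pending now {b=7})
Op 4: UPDATE b=28 (pending; pending now {b=28})
Op 5: COMMIT: merged ['b'] into committed; committed now {b=28, c=23}
Op 6: UPDATE c=15 (auto-commit; committed c=15)
After op 6: visible(b) = 28 (pending={}, committed={b=28, c=15})

Answer: 28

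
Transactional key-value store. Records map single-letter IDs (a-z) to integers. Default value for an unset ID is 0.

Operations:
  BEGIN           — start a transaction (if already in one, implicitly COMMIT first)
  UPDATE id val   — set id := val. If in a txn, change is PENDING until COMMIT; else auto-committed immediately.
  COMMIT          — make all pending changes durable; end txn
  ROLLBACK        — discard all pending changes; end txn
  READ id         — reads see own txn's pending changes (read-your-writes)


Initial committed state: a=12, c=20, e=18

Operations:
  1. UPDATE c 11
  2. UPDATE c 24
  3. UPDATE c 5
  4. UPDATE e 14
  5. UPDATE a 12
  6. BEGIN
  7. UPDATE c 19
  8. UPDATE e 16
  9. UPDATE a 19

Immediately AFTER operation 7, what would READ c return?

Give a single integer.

Initial committed: {a=12, c=20, e=18}
Op 1: UPDATE c=11 (auto-commit; committed c=11)
Op 2: UPDATE c=24 (auto-commit; committed c=24)
Op 3: UPDATE c=5 (auto-commit; committed c=5)
Op 4: UPDATE e=14 (auto-commit; committed e=14)
Op 5: UPDATE a=12 (auto-commit; committed a=12)
Op 6: BEGIN: in_txn=True, pending={}
Op 7: UPDATE c=19 (pending; pending now {c=19})
After op 7: visible(c) = 19 (pending={c=19}, committed={a=12, c=5, e=14})

Answer: 19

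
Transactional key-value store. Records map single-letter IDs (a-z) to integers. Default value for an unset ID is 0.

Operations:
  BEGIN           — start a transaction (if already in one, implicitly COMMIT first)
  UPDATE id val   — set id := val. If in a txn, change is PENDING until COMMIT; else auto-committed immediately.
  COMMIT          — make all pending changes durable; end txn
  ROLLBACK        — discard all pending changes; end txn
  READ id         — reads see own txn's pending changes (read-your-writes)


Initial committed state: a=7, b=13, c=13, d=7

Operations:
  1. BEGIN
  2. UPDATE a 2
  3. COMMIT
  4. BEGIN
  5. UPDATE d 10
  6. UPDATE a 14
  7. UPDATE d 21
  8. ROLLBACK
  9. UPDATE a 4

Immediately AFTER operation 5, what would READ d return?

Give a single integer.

Initial committed: {a=7, b=13, c=13, d=7}
Op 1: BEGIN: in_txn=True, pending={}
Op 2: UPDATE a=2 (pending; pending now {a=2})
Op 3: COMMIT: merged ['a'] into committed; committed now {a=2, b=13, c=13, d=7}
Op 4: BEGIN: in_txn=True, pending={}
Op 5: UPDATE d=10 (pending; pending now {d=10})
After op 5: visible(d) = 10 (pending={d=10}, committed={a=2, b=13, c=13, d=7})

Answer: 10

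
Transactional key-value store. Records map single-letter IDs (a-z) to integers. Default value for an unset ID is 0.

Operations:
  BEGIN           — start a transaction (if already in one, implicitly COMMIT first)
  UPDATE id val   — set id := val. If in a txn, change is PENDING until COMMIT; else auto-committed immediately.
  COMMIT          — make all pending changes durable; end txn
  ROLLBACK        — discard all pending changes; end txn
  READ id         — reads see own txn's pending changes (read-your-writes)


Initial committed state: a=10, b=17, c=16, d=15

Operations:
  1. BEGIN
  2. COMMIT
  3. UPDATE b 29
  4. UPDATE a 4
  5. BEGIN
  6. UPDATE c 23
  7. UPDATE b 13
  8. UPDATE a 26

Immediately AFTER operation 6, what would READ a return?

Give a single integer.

Answer: 4

Derivation:
Initial committed: {a=10, b=17, c=16, d=15}
Op 1: BEGIN: in_txn=True, pending={}
Op 2: COMMIT: merged [] into committed; committed now {a=10, b=17, c=16, d=15}
Op 3: UPDATE b=29 (auto-commit; committed b=29)
Op 4: UPDATE a=4 (auto-commit; committed a=4)
Op 5: BEGIN: in_txn=True, pending={}
Op 6: UPDATE c=23 (pending; pending now {c=23})
After op 6: visible(a) = 4 (pending={c=23}, committed={a=4, b=29, c=16, d=15})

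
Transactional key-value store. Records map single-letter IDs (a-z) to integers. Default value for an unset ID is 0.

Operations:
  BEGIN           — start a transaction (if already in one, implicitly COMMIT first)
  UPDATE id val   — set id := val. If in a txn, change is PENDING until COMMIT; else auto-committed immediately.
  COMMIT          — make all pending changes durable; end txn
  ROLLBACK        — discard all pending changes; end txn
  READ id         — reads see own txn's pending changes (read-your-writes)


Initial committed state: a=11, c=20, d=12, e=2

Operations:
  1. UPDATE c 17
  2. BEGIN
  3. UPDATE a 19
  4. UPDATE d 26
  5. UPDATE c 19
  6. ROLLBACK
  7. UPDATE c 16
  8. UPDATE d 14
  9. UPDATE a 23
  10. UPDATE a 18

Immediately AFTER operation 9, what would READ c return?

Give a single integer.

Answer: 16

Derivation:
Initial committed: {a=11, c=20, d=12, e=2}
Op 1: UPDATE c=17 (auto-commit; committed c=17)
Op 2: BEGIN: in_txn=True, pending={}
Op 3: UPDATE a=19 (pending; pending now {a=19})
Op 4: UPDATE d=26 (pending; pending now {a=19, d=26})
Op 5: UPDATE c=19 (pending; pending now {a=19, c=19, d=26})
Op 6: ROLLBACK: discarded pending ['a', 'c', 'd']; in_txn=False
Op 7: UPDATE c=16 (auto-commit; committed c=16)
Op 8: UPDATE d=14 (auto-commit; committed d=14)
Op 9: UPDATE a=23 (auto-commit; committed a=23)
After op 9: visible(c) = 16 (pending={}, committed={a=23, c=16, d=14, e=2})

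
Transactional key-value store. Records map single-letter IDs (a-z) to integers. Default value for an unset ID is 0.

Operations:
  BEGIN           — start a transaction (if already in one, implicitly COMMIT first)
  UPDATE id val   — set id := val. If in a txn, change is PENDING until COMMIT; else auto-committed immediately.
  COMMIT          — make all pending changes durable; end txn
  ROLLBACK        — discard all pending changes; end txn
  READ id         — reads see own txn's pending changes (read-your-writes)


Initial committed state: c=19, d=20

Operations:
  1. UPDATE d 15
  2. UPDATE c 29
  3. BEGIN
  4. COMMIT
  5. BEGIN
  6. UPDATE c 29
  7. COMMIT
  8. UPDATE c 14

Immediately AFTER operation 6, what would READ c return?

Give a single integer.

Answer: 29

Derivation:
Initial committed: {c=19, d=20}
Op 1: UPDATE d=15 (auto-commit; committed d=15)
Op 2: UPDATE c=29 (auto-commit; committed c=29)
Op 3: BEGIN: in_txn=True, pending={}
Op 4: COMMIT: merged [] into committed; committed now {c=29, d=15}
Op 5: BEGIN: in_txn=True, pending={}
Op 6: UPDATE c=29 (pending; pending now {c=29})
After op 6: visible(c) = 29 (pending={c=29}, committed={c=29, d=15})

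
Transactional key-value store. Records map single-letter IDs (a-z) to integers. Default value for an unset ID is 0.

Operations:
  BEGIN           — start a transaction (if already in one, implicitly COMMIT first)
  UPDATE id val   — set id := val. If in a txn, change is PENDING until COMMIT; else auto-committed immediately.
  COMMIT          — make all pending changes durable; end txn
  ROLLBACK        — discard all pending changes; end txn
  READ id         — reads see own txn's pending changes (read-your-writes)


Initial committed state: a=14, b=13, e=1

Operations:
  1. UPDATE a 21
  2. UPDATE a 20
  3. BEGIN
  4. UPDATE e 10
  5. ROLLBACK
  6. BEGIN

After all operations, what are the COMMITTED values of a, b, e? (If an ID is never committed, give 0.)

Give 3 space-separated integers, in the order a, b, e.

Answer: 20 13 1

Derivation:
Initial committed: {a=14, b=13, e=1}
Op 1: UPDATE a=21 (auto-commit; committed a=21)
Op 2: UPDATE a=20 (auto-commit; committed a=20)
Op 3: BEGIN: in_txn=True, pending={}
Op 4: UPDATE e=10 (pending; pending now {e=10})
Op 5: ROLLBACK: discarded pending ['e']; in_txn=False
Op 6: BEGIN: in_txn=True, pending={}
Final committed: {a=20, b=13, e=1}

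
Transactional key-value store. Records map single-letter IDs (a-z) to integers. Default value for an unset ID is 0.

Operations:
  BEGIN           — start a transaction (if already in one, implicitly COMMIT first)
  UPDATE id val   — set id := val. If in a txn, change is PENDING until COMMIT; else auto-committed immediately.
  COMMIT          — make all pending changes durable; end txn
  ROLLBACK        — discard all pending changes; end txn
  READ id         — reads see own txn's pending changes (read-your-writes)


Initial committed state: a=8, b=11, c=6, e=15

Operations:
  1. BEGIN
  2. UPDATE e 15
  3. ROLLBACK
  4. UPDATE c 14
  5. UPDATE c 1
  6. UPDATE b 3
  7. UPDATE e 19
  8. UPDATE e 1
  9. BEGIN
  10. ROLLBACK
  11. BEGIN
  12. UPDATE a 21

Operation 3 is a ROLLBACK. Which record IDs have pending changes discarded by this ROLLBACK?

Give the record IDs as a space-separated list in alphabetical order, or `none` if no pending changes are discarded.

Answer: e

Derivation:
Initial committed: {a=8, b=11, c=6, e=15}
Op 1: BEGIN: in_txn=True, pending={}
Op 2: UPDATE e=15 (pending; pending now {e=15})
Op 3: ROLLBACK: discarded pending ['e']; in_txn=False
Op 4: UPDATE c=14 (auto-commit; committed c=14)
Op 5: UPDATE c=1 (auto-commit; committed c=1)
Op 6: UPDATE b=3 (auto-commit; committed b=3)
Op 7: UPDATE e=19 (auto-commit; committed e=19)
Op 8: UPDATE e=1 (auto-commit; committed e=1)
Op 9: BEGIN: in_txn=True, pending={}
Op 10: ROLLBACK: discarded pending []; in_txn=False
Op 11: BEGIN: in_txn=True, pending={}
Op 12: UPDATE a=21 (pending; pending now {a=21})
ROLLBACK at op 3 discards: ['e']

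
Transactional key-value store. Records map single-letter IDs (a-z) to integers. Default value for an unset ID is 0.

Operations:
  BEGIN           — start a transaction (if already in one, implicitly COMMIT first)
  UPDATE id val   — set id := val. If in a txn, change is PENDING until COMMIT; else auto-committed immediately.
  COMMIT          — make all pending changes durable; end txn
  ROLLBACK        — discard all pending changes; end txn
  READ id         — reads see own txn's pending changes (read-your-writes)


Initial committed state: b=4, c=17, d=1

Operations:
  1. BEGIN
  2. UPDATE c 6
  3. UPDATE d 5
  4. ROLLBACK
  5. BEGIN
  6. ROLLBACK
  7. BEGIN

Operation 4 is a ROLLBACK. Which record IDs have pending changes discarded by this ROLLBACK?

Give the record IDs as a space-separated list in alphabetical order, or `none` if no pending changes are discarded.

Answer: c d

Derivation:
Initial committed: {b=4, c=17, d=1}
Op 1: BEGIN: in_txn=True, pending={}
Op 2: UPDATE c=6 (pending; pending now {c=6})
Op 3: UPDATE d=5 (pending; pending now {c=6, d=5})
Op 4: ROLLBACK: discarded pending ['c', 'd']; in_txn=False
Op 5: BEGIN: in_txn=True, pending={}
Op 6: ROLLBACK: discarded pending []; in_txn=False
Op 7: BEGIN: in_txn=True, pending={}
ROLLBACK at op 4 discards: ['c', 'd']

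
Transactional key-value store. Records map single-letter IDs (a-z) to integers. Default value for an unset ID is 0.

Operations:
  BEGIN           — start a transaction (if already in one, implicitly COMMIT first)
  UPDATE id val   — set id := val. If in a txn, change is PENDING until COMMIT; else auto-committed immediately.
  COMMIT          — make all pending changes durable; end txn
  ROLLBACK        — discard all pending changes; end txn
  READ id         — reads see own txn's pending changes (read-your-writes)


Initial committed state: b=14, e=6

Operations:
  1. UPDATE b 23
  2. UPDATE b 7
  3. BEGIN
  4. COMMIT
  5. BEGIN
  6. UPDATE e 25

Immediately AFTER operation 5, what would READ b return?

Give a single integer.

Initial committed: {b=14, e=6}
Op 1: UPDATE b=23 (auto-commit; committed b=23)
Op 2: UPDATE b=7 (auto-commit; committed b=7)
Op 3: BEGIN: in_txn=True, pending={}
Op 4: COMMIT: merged [] into committed; committed now {b=7, e=6}
Op 5: BEGIN: in_txn=True, pending={}
After op 5: visible(b) = 7 (pending={}, committed={b=7, e=6})

Answer: 7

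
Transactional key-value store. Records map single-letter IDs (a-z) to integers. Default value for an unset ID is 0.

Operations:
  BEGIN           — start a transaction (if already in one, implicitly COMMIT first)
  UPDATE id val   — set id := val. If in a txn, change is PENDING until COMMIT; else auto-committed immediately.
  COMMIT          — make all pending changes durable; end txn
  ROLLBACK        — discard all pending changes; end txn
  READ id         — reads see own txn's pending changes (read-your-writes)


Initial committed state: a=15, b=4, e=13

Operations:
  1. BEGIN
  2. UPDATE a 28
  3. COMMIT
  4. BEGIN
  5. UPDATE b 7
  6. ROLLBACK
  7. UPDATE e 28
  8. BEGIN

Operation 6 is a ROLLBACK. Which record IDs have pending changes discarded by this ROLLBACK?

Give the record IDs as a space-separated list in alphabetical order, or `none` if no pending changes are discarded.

Initial committed: {a=15, b=4, e=13}
Op 1: BEGIN: in_txn=True, pending={}
Op 2: UPDATE a=28 (pending; pending now {a=28})
Op 3: COMMIT: merged ['a'] into committed; committed now {a=28, b=4, e=13}
Op 4: BEGIN: in_txn=True, pending={}
Op 5: UPDATE b=7 (pending; pending now {b=7})
Op 6: ROLLBACK: discarded pending ['b']; in_txn=False
Op 7: UPDATE e=28 (auto-commit; committed e=28)
Op 8: BEGIN: in_txn=True, pending={}
ROLLBACK at op 6 discards: ['b']

Answer: b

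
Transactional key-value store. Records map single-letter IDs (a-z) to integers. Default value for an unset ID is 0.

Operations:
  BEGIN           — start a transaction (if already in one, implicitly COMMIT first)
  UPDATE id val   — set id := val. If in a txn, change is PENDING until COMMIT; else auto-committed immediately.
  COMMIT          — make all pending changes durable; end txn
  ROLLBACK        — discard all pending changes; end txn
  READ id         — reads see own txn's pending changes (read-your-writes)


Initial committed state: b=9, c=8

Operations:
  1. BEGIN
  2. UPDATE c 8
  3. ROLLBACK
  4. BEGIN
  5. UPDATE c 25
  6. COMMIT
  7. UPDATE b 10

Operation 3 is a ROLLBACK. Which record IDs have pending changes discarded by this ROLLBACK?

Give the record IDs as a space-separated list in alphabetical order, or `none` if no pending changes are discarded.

Initial committed: {b=9, c=8}
Op 1: BEGIN: in_txn=True, pending={}
Op 2: UPDATE c=8 (pending; pending now {c=8})
Op 3: ROLLBACK: discarded pending ['c']; in_txn=False
Op 4: BEGIN: in_txn=True, pending={}
Op 5: UPDATE c=25 (pending; pending now {c=25})
Op 6: COMMIT: merged ['c'] into committed; committed now {b=9, c=25}
Op 7: UPDATE b=10 (auto-commit; committed b=10)
ROLLBACK at op 3 discards: ['c']

Answer: c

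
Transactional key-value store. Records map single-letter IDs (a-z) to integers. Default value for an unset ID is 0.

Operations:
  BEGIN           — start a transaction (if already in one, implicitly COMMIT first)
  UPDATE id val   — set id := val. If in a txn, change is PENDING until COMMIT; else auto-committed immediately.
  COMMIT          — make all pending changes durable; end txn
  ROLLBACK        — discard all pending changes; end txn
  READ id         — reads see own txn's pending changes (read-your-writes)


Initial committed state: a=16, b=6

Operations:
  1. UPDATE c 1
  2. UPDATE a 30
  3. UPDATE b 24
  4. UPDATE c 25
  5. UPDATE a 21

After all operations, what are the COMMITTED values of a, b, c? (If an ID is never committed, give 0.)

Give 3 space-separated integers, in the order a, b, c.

Answer: 21 24 25

Derivation:
Initial committed: {a=16, b=6}
Op 1: UPDATE c=1 (auto-commit; committed c=1)
Op 2: UPDATE a=30 (auto-commit; committed a=30)
Op 3: UPDATE b=24 (auto-commit; committed b=24)
Op 4: UPDATE c=25 (auto-commit; committed c=25)
Op 5: UPDATE a=21 (auto-commit; committed a=21)
Final committed: {a=21, b=24, c=25}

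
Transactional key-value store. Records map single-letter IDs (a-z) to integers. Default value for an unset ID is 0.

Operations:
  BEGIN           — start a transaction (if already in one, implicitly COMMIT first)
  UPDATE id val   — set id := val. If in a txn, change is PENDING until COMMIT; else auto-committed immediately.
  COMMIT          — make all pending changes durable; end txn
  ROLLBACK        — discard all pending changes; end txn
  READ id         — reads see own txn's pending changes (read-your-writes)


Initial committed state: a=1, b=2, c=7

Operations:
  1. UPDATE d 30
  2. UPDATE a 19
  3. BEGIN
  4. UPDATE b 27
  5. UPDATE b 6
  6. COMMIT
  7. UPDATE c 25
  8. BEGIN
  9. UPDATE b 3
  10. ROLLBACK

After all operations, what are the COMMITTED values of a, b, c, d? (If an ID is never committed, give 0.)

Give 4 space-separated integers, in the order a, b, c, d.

Initial committed: {a=1, b=2, c=7}
Op 1: UPDATE d=30 (auto-commit; committed d=30)
Op 2: UPDATE a=19 (auto-commit; committed a=19)
Op 3: BEGIN: in_txn=True, pending={}
Op 4: UPDATE b=27 (pending; pending now {b=27})
Op 5: UPDATE b=6 (pending; pending now {b=6})
Op 6: COMMIT: merged ['b'] into committed; committed now {a=19, b=6, c=7, d=30}
Op 7: UPDATE c=25 (auto-commit; committed c=25)
Op 8: BEGIN: in_txn=True, pending={}
Op 9: UPDATE b=3 (pending; pending now {b=3})
Op 10: ROLLBACK: discarded pending ['b']; in_txn=False
Final committed: {a=19, b=6, c=25, d=30}

Answer: 19 6 25 30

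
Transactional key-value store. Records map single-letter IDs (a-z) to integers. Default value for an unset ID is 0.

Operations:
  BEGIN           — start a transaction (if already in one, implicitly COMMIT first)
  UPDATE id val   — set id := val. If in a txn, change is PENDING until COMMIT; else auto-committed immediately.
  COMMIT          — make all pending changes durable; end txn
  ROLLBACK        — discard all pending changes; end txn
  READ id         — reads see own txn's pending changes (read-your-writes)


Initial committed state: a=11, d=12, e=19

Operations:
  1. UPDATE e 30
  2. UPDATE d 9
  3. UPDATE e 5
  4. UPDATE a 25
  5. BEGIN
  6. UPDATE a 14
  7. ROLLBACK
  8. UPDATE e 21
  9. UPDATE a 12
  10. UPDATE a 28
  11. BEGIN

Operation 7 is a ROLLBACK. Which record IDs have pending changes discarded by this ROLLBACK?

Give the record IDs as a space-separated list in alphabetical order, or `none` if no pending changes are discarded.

Initial committed: {a=11, d=12, e=19}
Op 1: UPDATE e=30 (auto-commit; committed e=30)
Op 2: UPDATE d=9 (auto-commit; committed d=9)
Op 3: UPDATE e=5 (auto-commit; committed e=5)
Op 4: UPDATE a=25 (auto-commit; committed a=25)
Op 5: BEGIN: in_txn=True, pending={}
Op 6: UPDATE a=14 (pending; pending now {a=14})
Op 7: ROLLBACK: discarded pending ['a']; in_txn=False
Op 8: UPDATE e=21 (auto-commit; committed e=21)
Op 9: UPDATE a=12 (auto-commit; committed a=12)
Op 10: UPDATE a=28 (auto-commit; committed a=28)
Op 11: BEGIN: in_txn=True, pending={}
ROLLBACK at op 7 discards: ['a']

Answer: a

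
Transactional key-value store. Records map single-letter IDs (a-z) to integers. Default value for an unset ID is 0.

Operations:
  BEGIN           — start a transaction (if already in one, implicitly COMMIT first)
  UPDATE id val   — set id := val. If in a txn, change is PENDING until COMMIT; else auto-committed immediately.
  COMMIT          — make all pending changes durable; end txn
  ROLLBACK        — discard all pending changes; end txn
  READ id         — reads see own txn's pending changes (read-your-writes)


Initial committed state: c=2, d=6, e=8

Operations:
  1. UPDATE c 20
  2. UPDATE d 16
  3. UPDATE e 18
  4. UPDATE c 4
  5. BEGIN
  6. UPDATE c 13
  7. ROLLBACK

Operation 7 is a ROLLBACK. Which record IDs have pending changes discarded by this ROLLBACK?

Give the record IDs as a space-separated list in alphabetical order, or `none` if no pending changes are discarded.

Initial committed: {c=2, d=6, e=8}
Op 1: UPDATE c=20 (auto-commit; committed c=20)
Op 2: UPDATE d=16 (auto-commit; committed d=16)
Op 3: UPDATE e=18 (auto-commit; committed e=18)
Op 4: UPDATE c=4 (auto-commit; committed c=4)
Op 5: BEGIN: in_txn=True, pending={}
Op 6: UPDATE c=13 (pending; pending now {c=13})
Op 7: ROLLBACK: discarded pending ['c']; in_txn=False
ROLLBACK at op 7 discards: ['c']

Answer: c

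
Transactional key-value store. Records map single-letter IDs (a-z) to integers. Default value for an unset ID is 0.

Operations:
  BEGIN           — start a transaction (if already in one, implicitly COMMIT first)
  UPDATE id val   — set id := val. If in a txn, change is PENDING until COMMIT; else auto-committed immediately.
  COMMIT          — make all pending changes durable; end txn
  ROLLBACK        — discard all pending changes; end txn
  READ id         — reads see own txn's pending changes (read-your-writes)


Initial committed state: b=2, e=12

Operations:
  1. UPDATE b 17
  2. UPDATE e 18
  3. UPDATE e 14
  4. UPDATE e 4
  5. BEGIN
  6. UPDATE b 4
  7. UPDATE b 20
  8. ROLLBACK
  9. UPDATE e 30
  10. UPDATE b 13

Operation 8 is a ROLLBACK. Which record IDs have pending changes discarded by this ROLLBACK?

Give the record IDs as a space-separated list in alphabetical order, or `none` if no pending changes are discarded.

Answer: b

Derivation:
Initial committed: {b=2, e=12}
Op 1: UPDATE b=17 (auto-commit; committed b=17)
Op 2: UPDATE e=18 (auto-commit; committed e=18)
Op 3: UPDATE e=14 (auto-commit; committed e=14)
Op 4: UPDATE e=4 (auto-commit; committed e=4)
Op 5: BEGIN: in_txn=True, pending={}
Op 6: UPDATE b=4 (pending; pending now {b=4})
Op 7: UPDATE b=20 (pending; pending now {b=20})
Op 8: ROLLBACK: discarded pending ['b']; in_txn=False
Op 9: UPDATE e=30 (auto-commit; committed e=30)
Op 10: UPDATE b=13 (auto-commit; committed b=13)
ROLLBACK at op 8 discards: ['b']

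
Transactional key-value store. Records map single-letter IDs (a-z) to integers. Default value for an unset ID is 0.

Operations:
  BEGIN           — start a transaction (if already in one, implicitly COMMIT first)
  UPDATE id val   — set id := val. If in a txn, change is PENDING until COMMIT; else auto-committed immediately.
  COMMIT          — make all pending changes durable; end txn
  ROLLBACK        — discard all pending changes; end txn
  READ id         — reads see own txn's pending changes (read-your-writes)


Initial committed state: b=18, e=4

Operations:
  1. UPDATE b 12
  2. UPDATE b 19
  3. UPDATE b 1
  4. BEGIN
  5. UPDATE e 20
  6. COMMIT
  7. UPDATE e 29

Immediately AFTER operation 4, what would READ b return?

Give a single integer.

Initial committed: {b=18, e=4}
Op 1: UPDATE b=12 (auto-commit; committed b=12)
Op 2: UPDATE b=19 (auto-commit; committed b=19)
Op 3: UPDATE b=1 (auto-commit; committed b=1)
Op 4: BEGIN: in_txn=True, pending={}
After op 4: visible(b) = 1 (pending={}, committed={b=1, e=4})

Answer: 1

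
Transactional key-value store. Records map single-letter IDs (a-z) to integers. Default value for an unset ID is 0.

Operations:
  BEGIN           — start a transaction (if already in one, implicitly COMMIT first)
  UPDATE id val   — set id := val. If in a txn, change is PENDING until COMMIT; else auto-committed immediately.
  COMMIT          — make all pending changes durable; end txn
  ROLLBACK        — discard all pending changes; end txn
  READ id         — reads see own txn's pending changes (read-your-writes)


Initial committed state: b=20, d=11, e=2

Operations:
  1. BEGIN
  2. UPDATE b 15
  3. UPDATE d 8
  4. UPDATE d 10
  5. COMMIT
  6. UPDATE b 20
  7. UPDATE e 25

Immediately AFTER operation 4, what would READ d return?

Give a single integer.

Initial committed: {b=20, d=11, e=2}
Op 1: BEGIN: in_txn=True, pending={}
Op 2: UPDATE b=15 (pending; pending now {b=15})
Op 3: UPDATE d=8 (pending; pending now {b=15, d=8})
Op 4: UPDATE d=10 (pending; pending now {b=15, d=10})
After op 4: visible(d) = 10 (pending={b=15, d=10}, committed={b=20, d=11, e=2})

Answer: 10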